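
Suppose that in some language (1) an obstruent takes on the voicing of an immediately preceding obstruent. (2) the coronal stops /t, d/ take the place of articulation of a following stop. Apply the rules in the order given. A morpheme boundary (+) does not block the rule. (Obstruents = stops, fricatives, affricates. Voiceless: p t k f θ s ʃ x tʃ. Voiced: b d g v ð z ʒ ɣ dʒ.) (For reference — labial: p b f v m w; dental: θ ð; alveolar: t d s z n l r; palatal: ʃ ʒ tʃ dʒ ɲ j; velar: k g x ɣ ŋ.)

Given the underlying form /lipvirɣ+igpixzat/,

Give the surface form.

[lipfirɣ+igbixsat]

Rule 1: /v/ after /p/ (voiceless) → [f]
Rule 1: /p/ after /g/ (voiced) → [b]
Rule 1: /z/ after /x/ (voiceless) → [s]
After rule 1: lipfirɣ+igbixsat
Rule 2: no segment meets the rule's conditions; no change.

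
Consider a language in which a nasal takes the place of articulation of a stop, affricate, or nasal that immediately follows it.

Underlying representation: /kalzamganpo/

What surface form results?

/m/ before /g/ (velar) → [ŋ]
/n/ before /p/ (labial) → [m]

[kalzaŋgampo]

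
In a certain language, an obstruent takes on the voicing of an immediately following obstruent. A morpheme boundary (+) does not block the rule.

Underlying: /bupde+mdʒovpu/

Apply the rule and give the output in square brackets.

/p/ before /d/ (voiced) → [b]
/v/ before /p/ (voiceless) → [f]

[bubde+mdʒofpu]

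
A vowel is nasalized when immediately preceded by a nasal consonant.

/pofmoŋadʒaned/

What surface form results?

/o/ after nasal /m/ → [õ]
/a/ after nasal /ŋ/ → [ã]
/e/ after nasal /n/ → [ẽ]

[pofmõŋãdʒanẽd]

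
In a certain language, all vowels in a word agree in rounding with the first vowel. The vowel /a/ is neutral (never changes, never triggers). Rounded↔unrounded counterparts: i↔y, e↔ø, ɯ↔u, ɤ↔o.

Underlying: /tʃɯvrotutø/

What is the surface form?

[tʃɯvrɤtɯte]

/o/ harmonizes with /ɯ/ ([-round]) → [ɤ]
/u/ harmonizes with /ɯ/ ([-round]) → [ɯ]
/ø/ harmonizes with /ɯ/ ([-round]) → [e]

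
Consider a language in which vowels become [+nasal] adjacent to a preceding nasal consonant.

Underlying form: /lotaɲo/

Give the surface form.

/o/ after nasal /ɲ/ → [õ]

[lotaɲõ]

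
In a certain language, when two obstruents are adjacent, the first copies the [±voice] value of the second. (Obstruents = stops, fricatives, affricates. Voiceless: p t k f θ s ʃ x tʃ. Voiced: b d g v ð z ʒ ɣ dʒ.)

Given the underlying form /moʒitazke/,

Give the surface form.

/z/ before /k/ (voiceless) → [s]

[moʒitaske]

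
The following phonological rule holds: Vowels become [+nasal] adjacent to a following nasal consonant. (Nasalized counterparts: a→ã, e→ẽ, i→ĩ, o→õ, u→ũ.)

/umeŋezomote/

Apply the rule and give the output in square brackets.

/u/ before nasal /m/ → [ũ]
/e/ before nasal /ŋ/ → [ẽ]
/o/ before nasal /m/ → [õ]

[ũmẽŋezõmote]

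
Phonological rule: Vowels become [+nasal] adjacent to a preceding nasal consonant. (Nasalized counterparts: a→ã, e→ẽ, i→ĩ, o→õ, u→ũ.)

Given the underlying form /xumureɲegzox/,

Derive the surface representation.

/u/ after nasal /m/ → [ũ]
/e/ after nasal /ɲ/ → [ẽ]

[xumũreɲẽgzox]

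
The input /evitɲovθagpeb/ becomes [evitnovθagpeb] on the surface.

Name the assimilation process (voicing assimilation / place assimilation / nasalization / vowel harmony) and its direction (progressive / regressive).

/ɲ/→[n].
Each target copies a feature from the preceding segment, so the direction is progressive.

place assimilation, progressive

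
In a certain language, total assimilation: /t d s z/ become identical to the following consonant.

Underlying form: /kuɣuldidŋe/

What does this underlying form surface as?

[kuɣuldiŋŋe]

/d/ before /ŋ/ → [ŋ] (total assimilation)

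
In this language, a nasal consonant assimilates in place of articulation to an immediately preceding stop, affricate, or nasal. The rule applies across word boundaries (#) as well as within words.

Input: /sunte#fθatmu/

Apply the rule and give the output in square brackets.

[sunte#fθatnu]

/m/ after /t/ (alveolar) → [n]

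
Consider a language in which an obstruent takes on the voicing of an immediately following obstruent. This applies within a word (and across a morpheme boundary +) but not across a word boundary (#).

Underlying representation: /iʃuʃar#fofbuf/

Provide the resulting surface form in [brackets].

/f/ before /b/ (voiced) → [v]

[iʃuʃar#fovbuf]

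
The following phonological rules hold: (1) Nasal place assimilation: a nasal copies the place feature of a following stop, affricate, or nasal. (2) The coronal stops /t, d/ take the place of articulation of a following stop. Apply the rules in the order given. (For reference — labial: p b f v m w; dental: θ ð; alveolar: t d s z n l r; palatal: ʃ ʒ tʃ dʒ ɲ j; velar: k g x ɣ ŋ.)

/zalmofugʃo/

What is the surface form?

[zalmofugʃo]

Rule 1: no segment meets the rule's conditions; no change.
After rule 1: zalmofugʃo
Rule 2: no segment meets the rule's conditions; no change.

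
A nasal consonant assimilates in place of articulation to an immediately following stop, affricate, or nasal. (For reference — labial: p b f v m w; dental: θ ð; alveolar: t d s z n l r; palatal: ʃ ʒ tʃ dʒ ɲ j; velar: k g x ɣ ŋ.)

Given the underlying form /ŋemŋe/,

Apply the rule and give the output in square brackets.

[ŋeŋŋe]

/m/ before /ŋ/ (velar) → [ŋ]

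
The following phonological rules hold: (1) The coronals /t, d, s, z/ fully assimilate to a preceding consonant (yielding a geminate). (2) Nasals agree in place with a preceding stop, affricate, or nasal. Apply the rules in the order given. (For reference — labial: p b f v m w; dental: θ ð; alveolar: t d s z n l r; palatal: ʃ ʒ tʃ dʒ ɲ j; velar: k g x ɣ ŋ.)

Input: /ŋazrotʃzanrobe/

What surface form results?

[ŋazrotʃtʃanrobe]

Rule 1: /z/ after /tʃ/ → [tʃ] (total assimilation)
After rule 1: ŋazrotʃtʃanrobe
Rule 2: no segment meets the rule's conditions; no change.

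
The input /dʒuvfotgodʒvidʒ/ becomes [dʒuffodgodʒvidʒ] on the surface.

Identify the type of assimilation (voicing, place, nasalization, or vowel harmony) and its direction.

voicing assimilation, regressive

/v/→[f] /t/→[d].
Each target copies a feature from the following segment, so the direction is regressive.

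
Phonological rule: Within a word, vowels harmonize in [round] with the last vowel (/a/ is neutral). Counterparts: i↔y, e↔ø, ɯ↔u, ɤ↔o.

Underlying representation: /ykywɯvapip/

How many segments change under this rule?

/y/ harmonizes with /i/ ([-round]) → [i]
/y/ harmonizes with /i/ ([-round]) → [i]
2 segments change.

2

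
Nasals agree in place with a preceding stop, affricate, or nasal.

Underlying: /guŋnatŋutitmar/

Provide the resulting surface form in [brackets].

[guŋŋatnutitnar]

/n/ after /ŋ/ (velar) → [ŋ]
/ŋ/ after /t/ (alveolar) → [n]
/m/ after /t/ (alveolar) → [n]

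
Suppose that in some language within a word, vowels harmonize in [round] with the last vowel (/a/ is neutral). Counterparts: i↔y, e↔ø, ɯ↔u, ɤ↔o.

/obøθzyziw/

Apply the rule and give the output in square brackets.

/o/ harmonizes with /i/ ([-round]) → [ɤ]
/ø/ harmonizes with /i/ ([-round]) → [e]
/y/ harmonizes with /i/ ([-round]) → [i]

[ɤbeθziziw]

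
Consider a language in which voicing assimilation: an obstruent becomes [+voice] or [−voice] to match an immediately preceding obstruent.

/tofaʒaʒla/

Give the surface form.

no segment meets the rule's conditions; no change.

[tofaʒaʒla]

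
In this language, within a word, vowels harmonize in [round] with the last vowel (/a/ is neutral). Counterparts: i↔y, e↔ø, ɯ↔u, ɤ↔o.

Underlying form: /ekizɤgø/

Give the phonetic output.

[økyzogø]

/e/ harmonizes with /ø/ ([+round]) → [ø]
/i/ harmonizes with /ø/ ([+round]) → [y]
/ɤ/ harmonizes with /ø/ ([+round]) → [o]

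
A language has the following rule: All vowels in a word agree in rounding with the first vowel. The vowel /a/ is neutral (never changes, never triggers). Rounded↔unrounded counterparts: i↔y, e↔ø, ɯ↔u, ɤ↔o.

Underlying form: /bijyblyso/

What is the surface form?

[bijiblisɤ]

/y/ harmonizes with /i/ ([-round]) → [i]
/y/ harmonizes with /i/ ([-round]) → [i]
/o/ harmonizes with /i/ ([-round]) → [ɤ]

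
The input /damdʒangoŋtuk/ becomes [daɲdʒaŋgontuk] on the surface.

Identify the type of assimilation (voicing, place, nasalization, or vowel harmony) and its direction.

/m/→[ɲ] /n/→[ŋ] /ŋ/→[n].
Each target copies a feature from the following segment, so the direction is regressive.

place assimilation, regressive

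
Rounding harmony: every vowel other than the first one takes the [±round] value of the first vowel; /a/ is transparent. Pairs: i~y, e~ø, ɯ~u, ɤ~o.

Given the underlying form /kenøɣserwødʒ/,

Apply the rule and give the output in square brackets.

/ø/ harmonizes with /e/ ([-round]) → [e]
/ø/ harmonizes with /e/ ([-round]) → [e]

[keneɣserwedʒ]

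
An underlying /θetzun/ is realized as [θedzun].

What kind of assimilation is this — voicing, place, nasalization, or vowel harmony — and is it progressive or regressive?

/t/→[d].
Each target copies a feature from the following segment, so the direction is regressive.

voicing assimilation, regressive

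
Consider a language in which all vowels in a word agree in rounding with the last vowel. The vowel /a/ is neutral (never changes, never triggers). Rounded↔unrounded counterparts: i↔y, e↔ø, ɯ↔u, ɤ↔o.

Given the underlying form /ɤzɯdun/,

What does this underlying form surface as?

/ɤ/ harmonizes with /u/ ([+round]) → [o]
/ɯ/ harmonizes with /u/ ([+round]) → [u]

[ozudun]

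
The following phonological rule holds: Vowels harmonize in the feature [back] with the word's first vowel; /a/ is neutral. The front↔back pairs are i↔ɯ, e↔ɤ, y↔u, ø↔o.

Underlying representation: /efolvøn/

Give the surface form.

/o/ harmonizes with /e/ ([-back]) → [ø]

[efølvøn]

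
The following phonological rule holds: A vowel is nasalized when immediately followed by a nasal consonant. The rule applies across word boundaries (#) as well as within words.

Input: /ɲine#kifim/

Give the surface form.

/i/ before nasal /n/ → [ĩ]
/i/ before nasal /m/ → [ĩ]

[ɲĩne#kifĩm]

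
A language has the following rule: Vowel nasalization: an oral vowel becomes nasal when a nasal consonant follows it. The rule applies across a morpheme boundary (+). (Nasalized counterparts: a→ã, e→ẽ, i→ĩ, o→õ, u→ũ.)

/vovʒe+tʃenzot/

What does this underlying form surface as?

[vovʒe+tʃẽnzot]

/e/ before nasal /n/ → [ẽ]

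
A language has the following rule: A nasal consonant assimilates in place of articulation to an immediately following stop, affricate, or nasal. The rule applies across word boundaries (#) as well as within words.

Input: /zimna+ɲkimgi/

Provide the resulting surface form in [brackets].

/m/ before /n/ (alveolar) → [n]
/ɲ/ before /k/ (velar) → [ŋ]
/m/ before /g/ (velar) → [ŋ]

[zinna+ŋkiŋgi]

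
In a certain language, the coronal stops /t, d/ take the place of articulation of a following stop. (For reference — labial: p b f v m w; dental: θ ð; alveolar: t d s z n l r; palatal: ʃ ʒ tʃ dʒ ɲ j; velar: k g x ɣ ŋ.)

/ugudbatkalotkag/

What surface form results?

[ugubbakkalokkag]

/d/ before /b/ (labial) → [b]
/t/ before /k/ (velar) → [k]
/t/ before /k/ (velar) → [k]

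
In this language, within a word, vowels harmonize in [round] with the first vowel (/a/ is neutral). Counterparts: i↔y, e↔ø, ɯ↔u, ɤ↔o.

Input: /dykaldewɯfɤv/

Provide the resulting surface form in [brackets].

[dykaldøwufov]

/e/ harmonizes with /y/ ([+round]) → [ø]
/ɯ/ harmonizes with /y/ ([+round]) → [u]
/ɤ/ harmonizes with /y/ ([+round]) → [o]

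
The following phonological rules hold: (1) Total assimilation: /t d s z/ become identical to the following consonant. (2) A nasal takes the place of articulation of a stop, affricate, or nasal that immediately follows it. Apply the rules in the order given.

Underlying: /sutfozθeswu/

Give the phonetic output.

Rule 1: /t/ before /f/ → [f] (total assimilation)
Rule 1: /z/ before /θ/ → [θ] (total assimilation)
Rule 1: /s/ before /w/ → [w] (total assimilation)
After rule 1: suffoθθewwu
Rule 2: no segment meets the rule's conditions; no change.

[suffoθθewwu]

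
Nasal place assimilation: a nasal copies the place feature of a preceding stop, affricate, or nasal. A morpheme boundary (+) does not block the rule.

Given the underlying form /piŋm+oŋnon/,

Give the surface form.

/m/ after /ŋ/ (velar) → [ŋ]
/n/ after /ŋ/ (velar) → [ŋ]

[piŋŋ+oŋŋon]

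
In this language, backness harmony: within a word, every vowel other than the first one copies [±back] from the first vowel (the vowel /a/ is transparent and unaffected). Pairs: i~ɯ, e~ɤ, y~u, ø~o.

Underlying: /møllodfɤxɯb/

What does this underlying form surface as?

/o/ harmonizes with /ø/ ([-back]) → [ø]
/ɤ/ harmonizes with /ø/ ([-back]) → [e]
/ɯ/ harmonizes with /ø/ ([-back]) → [i]

[møllødfexib]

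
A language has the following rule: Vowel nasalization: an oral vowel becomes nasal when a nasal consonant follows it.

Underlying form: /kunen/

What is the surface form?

[kũnẽn]

/u/ before nasal /n/ → [ũ]
/e/ before nasal /n/ → [ẽ]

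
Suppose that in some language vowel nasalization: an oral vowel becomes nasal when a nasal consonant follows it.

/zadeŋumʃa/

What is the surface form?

[zadẽŋũmʃa]

/e/ before nasal /ŋ/ → [ẽ]
/u/ before nasal /m/ → [ũ]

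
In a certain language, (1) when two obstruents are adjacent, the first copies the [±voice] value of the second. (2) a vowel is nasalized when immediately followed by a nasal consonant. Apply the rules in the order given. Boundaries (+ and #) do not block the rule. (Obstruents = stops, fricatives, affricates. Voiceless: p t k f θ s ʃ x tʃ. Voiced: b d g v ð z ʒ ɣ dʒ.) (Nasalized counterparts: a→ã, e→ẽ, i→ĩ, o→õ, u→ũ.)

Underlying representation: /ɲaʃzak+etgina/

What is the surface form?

Rule 1: /ʃ/ before /z/ (voiced) → [ʒ]
Rule 1: /t/ before /g/ (voiced) → [d]
After rule 1: ɲaʒzak+edgina
Rule 2: /i/ before nasal /n/ → [ĩ]

[ɲaʒzak+edgĩna]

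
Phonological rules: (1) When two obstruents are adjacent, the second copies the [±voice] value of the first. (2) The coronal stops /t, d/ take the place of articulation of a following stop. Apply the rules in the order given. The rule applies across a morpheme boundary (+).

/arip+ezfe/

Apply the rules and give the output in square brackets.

[arip+ezve]

Rule 1: /f/ after /z/ (voiced) → [v]
After rule 1: arip+ezve
Rule 2: no segment meets the rule's conditions; no change.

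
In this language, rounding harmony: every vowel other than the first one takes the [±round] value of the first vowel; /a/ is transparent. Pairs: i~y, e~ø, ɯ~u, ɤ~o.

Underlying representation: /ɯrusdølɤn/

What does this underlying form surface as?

[ɯrɯsdelɤn]

/u/ harmonizes with /ɯ/ ([-round]) → [ɯ]
/ø/ harmonizes with /ɯ/ ([-round]) → [e]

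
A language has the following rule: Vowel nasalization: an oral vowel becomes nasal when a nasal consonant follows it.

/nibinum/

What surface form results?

/i/ before nasal /n/ → [ĩ]
/u/ before nasal /m/ → [ũ]

[nibĩnũm]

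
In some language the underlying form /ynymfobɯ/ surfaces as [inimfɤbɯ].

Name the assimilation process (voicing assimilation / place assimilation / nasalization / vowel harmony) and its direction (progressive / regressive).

/y/→[i] /y/→[i] /o/→[ɤ].
Vowels agree with the last vowel, so the harmony is regressive.

vowel harmony, regressive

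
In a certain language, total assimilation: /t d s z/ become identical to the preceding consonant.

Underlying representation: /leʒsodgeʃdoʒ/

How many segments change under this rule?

/s/ after /ʒ/ → [ʒ] (total assimilation)
/d/ after /ʃ/ → [ʃ] (total assimilation)
2 segments change.

2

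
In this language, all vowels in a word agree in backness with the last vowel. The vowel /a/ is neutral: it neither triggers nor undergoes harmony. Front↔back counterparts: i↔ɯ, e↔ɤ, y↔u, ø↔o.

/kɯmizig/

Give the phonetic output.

/ɯ/ harmonizes with /i/ ([-back]) → [i]

[kimizig]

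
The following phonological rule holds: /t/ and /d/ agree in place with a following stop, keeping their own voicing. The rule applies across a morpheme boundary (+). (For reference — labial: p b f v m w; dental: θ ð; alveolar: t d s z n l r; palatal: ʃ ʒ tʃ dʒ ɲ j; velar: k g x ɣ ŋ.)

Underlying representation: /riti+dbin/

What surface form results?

[riti+bbin]

/d/ before /b/ (labial) → [b]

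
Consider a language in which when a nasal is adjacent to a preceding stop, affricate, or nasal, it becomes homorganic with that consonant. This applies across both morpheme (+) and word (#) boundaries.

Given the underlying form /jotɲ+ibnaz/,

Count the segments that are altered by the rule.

2

/ɲ/ after /t/ (alveolar) → [n]
/n/ after /b/ (labial) → [m]
2 segments change.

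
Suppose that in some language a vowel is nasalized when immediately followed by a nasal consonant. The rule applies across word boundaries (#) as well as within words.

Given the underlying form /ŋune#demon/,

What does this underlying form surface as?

[ŋũne#dẽmõn]

/u/ before nasal /n/ → [ũ]
/e/ before nasal /m/ → [ẽ]
/o/ before nasal /n/ → [õ]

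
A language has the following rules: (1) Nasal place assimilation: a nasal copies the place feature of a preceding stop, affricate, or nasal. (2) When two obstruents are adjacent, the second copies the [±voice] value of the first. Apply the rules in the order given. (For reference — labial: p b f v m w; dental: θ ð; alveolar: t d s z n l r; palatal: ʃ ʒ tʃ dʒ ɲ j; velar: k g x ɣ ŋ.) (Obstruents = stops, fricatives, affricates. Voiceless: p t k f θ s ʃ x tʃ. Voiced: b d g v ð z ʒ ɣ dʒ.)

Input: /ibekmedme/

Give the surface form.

[ibekŋedne]

Rule 1: /m/ after /k/ (velar) → [ŋ]
Rule 1: /m/ after /d/ (alveolar) → [n]
After rule 1: ibekŋedne
Rule 2: no segment meets the rule's conditions; no change.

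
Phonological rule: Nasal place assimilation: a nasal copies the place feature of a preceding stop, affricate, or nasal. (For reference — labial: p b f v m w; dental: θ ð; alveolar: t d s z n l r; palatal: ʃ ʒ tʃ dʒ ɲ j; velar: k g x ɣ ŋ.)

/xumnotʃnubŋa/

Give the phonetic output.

[xummotʃɲubma]

/n/ after /m/ (labial) → [m]
/n/ after /tʃ/ (palatal) → [ɲ]
/ŋ/ after /b/ (labial) → [m]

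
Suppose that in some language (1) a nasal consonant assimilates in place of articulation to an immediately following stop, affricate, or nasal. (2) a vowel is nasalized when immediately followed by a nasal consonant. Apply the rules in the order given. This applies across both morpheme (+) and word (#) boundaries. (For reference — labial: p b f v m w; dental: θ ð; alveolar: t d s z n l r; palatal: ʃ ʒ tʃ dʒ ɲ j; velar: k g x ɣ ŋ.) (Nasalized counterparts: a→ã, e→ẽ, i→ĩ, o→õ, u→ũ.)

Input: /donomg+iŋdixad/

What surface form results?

[dõnõŋg+ĩndixad]

Rule 1: /m/ before /g/ (velar) → [ŋ]
Rule 1: /ŋ/ before /d/ (alveolar) → [n]
After rule 1: donoŋg+indixad
Rule 2: /o/ before nasal /n/ → [õ]
Rule 2: /o/ before nasal /ŋ/ → [õ]
Rule 2: /i/ before nasal /n/ → [ĩ]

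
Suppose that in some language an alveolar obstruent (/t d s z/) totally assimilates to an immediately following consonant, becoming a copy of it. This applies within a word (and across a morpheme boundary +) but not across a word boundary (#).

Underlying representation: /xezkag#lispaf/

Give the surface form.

/z/ before /k/ → [k] (total assimilation)
/s/ before /p/ → [p] (total assimilation)

[xekkag#lippaf]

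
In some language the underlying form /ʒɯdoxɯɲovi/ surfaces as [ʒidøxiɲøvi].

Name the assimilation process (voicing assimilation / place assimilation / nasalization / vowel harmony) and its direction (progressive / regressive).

/ɯ/→[i] /o/→[ø] /ɯ/→[i] /o/→[ø].
Vowels agree with the last vowel, so the harmony is regressive.

vowel harmony, regressive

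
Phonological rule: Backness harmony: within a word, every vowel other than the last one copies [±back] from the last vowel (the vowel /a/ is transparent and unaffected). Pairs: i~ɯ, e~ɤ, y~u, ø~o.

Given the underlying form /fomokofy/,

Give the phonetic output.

[fømøkøfy]

/o/ harmonizes with /y/ ([-back]) → [ø]
/o/ harmonizes with /y/ ([-back]) → [ø]
/o/ harmonizes with /y/ ([-back]) → [ø]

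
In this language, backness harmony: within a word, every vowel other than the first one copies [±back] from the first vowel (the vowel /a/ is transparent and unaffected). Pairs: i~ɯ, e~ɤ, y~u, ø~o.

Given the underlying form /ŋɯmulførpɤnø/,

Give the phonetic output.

/ø/ harmonizes with /ɯ/ ([+back]) → [o]
/ø/ harmonizes with /ɯ/ ([+back]) → [o]

[ŋɯmulforpɤno]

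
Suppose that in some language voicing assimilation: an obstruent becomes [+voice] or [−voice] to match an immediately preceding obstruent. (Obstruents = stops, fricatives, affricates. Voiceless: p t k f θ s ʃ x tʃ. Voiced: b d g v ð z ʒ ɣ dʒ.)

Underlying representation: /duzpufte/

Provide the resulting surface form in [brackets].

[duzbufte]

/p/ after /z/ (voiced) → [b]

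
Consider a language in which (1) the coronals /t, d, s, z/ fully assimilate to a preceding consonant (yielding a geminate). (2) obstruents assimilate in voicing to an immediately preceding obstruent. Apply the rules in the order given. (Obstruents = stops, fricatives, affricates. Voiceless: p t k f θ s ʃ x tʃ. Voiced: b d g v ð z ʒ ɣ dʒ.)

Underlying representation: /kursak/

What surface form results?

Rule 1: /s/ after /r/ → [r] (total assimilation)
After rule 1: kurrak
Rule 2: no segment meets the rule's conditions; no change.

[kurrak]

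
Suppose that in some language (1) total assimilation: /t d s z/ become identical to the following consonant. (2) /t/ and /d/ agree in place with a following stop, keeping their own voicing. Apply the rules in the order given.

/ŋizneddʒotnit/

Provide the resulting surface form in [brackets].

[ŋinnedʒdʒonnit]

Rule 1: /z/ before /n/ → [n] (total assimilation)
Rule 1: /d/ before /dʒ/ → [dʒ] (total assimilation)
Rule 1: /t/ before /n/ → [n] (total assimilation)
After rule 1: ŋinnedʒdʒonnit
Rule 2: no segment meets the rule's conditions; no change.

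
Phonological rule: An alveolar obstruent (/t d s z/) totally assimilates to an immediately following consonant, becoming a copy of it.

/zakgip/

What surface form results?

no segment meets the rule's conditions; no change.

[zakgip]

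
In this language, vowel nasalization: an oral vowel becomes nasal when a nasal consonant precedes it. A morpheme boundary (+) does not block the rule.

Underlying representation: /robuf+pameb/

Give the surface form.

/e/ after nasal /m/ → [ẽ]

[robuf+pamẽb]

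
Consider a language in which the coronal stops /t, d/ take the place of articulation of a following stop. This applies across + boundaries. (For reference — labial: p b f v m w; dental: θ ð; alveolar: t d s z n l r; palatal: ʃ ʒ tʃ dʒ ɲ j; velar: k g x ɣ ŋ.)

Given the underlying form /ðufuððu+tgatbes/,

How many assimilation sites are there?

2

/t/ before /g/ (velar) → [k]
/t/ before /b/ (labial) → [p]
2 segments change.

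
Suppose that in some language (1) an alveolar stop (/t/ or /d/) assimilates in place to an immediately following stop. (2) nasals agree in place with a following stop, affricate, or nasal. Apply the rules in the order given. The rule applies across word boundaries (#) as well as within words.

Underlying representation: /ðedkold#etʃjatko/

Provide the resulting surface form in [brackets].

Rule 1: /d/ before /k/ (velar) → [g]
Rule 1: /t/ before /k/ (velar) → [k]
After rule 1: ðegkold#etʃjakko
Rule 2: no segment meets the rule's conditions; no change.

[ðegkold#etʃjakko]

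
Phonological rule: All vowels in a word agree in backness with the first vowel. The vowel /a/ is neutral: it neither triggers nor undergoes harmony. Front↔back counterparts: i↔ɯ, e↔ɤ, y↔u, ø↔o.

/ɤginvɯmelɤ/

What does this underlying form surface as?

/i/ harmonizes with /ɤ/ ([+back]) → [ɯ]
/e/ harmonizes with /ɤ/ ([+back]) → [ɤ]

[ɤgɯnvɯmɤlɤ]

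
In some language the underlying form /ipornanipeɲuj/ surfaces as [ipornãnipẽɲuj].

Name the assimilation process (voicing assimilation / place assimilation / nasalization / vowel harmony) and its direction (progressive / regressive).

/a/→[ã] /e/→[ẽ].
Each target copies a feature from the following segment, so the direction is regressive.

nasalization, regressive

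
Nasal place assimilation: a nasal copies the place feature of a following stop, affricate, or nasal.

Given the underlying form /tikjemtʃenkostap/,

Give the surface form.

[tikjeɲtʃeŋkostap]

/m/ before /tʃ/ (palatal) → [ɲ]
/n/ before /k/ (velar) → [ŋ]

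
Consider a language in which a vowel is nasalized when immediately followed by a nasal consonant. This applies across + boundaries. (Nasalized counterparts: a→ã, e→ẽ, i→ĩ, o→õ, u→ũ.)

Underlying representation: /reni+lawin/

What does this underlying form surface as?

[rẽni+lawĩn]

/e/ before nasal /n/ → [ẽ]
/i/ before nasal /n/ → [ĩ]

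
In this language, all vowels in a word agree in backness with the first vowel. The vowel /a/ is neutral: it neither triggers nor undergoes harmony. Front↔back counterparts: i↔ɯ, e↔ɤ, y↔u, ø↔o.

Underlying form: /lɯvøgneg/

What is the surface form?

/ø/ harmonizes with /ɯ/ ([+back]) → [o]
/e/ harmonizes with /ɯ/ ([+back]) → [ɤ]

[lɯvognɤg]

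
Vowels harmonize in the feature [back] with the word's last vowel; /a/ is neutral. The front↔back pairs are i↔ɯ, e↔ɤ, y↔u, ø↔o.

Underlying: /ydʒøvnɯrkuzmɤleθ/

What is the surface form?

[ydʒøvnirkyzmeleθ]

/ɯ/ harmonizes with /e/ ([-back]) → [i]
/u/ harmonizes with /e/ ([-back]) → [y]
/ɤ/ harmonizes with /e/ ([-back]) → [e]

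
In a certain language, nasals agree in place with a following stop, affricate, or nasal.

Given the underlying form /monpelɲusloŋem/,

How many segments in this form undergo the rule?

1

/n/ before /p/ (labial) → [m]
1 segment changes.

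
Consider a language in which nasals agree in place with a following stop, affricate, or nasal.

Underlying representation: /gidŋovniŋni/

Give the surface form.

[gidŋovninni]

/ŋ/ before /n/ (alveolar) → [n]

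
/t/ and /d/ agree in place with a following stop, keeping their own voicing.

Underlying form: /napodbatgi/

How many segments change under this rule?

/d/ before /b/ (labial) → [b]
/t/ before /g/ (velar) → [k]
2 segments change.

2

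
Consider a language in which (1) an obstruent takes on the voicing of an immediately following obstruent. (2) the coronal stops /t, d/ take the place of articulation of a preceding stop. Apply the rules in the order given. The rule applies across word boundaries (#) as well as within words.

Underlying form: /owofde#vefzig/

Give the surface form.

Rule 1: /f/ before /d/ (voiced) → [v]
Rule 1: /f/ before /z/ (voiced) → [v]
After rule 1: owovde#vevzig
Rule 2: no segment meets the rule's conditions; no change.

[owovde#vevzig]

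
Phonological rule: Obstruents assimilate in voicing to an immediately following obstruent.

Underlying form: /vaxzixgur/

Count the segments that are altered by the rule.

/x/ before /z/ (voiced) → [ɣ]
/x/ before /g/ (voiced) → [ɣ]
2 segments change.

2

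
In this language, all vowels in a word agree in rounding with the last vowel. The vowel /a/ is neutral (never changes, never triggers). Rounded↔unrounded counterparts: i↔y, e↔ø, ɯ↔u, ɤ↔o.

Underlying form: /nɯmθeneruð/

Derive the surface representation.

/ɯ/ harmonizes with /u/ ([+round]) → [u]
/e/ harmonizes with /u/ ([+round]) → [ø]
/e/ harmonizes with /u/ ([+round]) → [ø]

[numθønøruð]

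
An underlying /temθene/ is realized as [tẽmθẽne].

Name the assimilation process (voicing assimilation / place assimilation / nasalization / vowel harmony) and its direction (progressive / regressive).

/e/→[ẽ] /e/→[ẽ].
Each target copies a feature from the following segment, so the direction is regressive.

nasalization, regressive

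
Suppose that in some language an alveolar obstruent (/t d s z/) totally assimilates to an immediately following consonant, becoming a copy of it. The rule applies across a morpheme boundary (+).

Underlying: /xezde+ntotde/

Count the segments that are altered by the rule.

2

/z/ before /d/ → [d] (total assimilation)
/t/ before /d/ → [d] (total assimilation)
2 segments change.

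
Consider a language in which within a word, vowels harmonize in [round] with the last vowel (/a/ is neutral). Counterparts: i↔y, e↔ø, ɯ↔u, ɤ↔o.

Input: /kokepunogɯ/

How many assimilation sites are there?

3

/o/ harmonizes with /ɯ/ ([-round]) → [ɤ]
/u/ harmonizes with /ɯ/ ([-round]) → [ɯ]
/o/ harmonizes with /ɯ/ ([-round]) → [ɤ]
3 segments change.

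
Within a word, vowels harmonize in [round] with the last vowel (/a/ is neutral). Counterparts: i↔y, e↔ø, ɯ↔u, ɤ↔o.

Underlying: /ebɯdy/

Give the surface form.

[øbudy]

/e/ harmonizes with /y/ ([+round]) → [ø]
/ɯ/ harmonizes with /y/ ([+round]) → [u]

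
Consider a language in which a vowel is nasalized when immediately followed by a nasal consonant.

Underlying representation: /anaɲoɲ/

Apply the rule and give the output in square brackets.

[ãnãɲõɲ]

/a/ before nasal /n/ → [ã]
/a/ before nasal /ɲ/ → [ã]
/o/ before nasal /ɲ/ → [õ]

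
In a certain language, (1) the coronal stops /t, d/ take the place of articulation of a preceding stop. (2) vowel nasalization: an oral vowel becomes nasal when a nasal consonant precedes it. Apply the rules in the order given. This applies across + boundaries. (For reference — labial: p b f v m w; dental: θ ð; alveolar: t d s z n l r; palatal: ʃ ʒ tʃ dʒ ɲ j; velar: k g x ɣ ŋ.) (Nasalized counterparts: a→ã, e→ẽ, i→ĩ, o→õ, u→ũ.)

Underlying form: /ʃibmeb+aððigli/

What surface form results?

[ʃibmẽb+aððigli]

Rule 1: no segment meets the rule's conditions; no change.
After rule 1: ʃibmeb+aððigli
Rule 2: /e/ after nasal /m/ → [ẽ]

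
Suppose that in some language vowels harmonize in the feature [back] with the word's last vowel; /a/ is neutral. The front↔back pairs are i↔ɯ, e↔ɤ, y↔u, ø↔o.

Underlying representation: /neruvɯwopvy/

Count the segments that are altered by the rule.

3

/u/ harmonizes with /y/ ([-back]) → [y]
/ɯ/ harmonizes with /y/ ([-back]) → [i]
/o/ harmonizes with /y/ ([-back]) → [ø]
3 segments change.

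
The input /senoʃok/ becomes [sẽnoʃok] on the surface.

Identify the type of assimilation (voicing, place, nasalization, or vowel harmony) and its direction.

/e/→[ẽ].
Each target copies a feature from the following segment, so the direction is regressive.

nasalization, regressive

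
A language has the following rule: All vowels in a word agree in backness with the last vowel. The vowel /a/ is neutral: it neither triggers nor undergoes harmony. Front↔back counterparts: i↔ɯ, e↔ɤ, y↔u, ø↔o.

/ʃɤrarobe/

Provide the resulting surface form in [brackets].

/ɤ/ harmonizes with /e/ ([-back]) → [e]
/o/ harmonizes with /e/ ([-back]) → [ø]

[ʃerarøbe]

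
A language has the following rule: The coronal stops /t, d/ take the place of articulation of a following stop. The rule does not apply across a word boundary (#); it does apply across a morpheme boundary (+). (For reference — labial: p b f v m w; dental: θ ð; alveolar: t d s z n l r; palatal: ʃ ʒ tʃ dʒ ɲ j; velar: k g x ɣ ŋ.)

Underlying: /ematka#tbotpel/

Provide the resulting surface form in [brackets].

[emakka#pboppel]

/t/ before /k/ (velar) → [k]
/t/ before /b/ (labial) → [p]
/t/ before /p/ (labial) → [p]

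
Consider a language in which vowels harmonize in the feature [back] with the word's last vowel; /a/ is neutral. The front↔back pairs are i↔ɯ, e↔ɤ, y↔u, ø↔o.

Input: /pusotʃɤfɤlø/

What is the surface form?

[pysøtʃefelø]

/u/ harmonizes with /ø/ ([-back]) → [y]
/o/ harmonizes with /ø/ ([-back]) → [ø]
/ɤ/ harmonizes with /ø/ ([-back]) → [e]
/ɤ/ harmonizes with /ø/ ([-back]) → [e]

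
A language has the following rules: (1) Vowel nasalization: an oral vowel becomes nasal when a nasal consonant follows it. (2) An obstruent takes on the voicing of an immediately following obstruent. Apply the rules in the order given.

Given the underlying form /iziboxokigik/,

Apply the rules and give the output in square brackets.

Rule 1: no segment meets the rule's conditions; no change.
After rule 1: iziboxokigik
Rule 2: no segment meets the rule's conditions; no change.

[iziboxokigik]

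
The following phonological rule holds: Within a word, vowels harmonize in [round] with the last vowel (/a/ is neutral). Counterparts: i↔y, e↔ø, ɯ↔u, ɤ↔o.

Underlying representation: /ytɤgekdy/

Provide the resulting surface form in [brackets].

/ɤ/ harmonizes with /y/ ([+round]) → [o]
/e/ harmonizes with /y/ ([+round]) → [ø]

[ytogøkdy]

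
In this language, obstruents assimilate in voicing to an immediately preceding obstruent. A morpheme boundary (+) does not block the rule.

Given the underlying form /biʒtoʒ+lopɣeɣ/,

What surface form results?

[biʒdoʒ+lopxeɣ]

/t/ after /ʒ/ (voiced) → [d]
/ɣ/ after /p/ (voiceless) → [x]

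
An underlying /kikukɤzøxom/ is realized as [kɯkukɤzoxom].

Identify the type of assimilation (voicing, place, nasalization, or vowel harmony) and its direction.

/i/→[ɯ] /ø/→[o].
Vowels agree with the last vowel, so the harmony is regressive.

vowel harmony, regressive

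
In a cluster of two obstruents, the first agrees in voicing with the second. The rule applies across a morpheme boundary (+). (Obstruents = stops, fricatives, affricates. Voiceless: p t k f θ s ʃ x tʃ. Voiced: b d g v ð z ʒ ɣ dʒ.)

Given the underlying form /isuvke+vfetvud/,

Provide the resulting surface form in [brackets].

[isufke+ffedvud]

/v/ before /k/ (voiceless) → [f]
/v/ before /f/ (voiceless) → [f]
/t/ before /v/ (voiced) → [d]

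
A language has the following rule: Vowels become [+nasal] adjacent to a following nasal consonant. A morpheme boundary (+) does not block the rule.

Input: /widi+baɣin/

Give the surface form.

/i/ before nasal /n/ → [ĩ]

[widi+baɣĩn]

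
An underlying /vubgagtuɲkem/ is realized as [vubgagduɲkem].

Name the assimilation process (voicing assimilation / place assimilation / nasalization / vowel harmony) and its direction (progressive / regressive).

voicing assimilation, progressive

/t/→[d].
Each target copies a feature from the preceding segment, so the direction is progressive.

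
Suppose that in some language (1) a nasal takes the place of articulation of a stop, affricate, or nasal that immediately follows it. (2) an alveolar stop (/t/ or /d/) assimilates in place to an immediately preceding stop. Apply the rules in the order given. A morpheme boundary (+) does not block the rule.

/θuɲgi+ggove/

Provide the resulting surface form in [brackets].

Rule 1: /ɲ/ before /g/ (velar) → [ŋ]
After rule 1: θuŋgi+ggove
Rule 2: no segment meets the rule's conditions; no change.

[θuŋgi+ggove]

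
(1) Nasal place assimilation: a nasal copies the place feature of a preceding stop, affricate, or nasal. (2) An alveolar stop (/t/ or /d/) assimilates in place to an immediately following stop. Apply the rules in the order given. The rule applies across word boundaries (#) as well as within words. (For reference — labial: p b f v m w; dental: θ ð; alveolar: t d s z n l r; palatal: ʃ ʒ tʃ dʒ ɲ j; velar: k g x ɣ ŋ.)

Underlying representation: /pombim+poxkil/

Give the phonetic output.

[pombim+poxkil]

Rule 1: no segment meets the rule's conditions; no change.
After rule 1: pombim+poxkil
Rule 2: no segment meets the rule's conditions; no change.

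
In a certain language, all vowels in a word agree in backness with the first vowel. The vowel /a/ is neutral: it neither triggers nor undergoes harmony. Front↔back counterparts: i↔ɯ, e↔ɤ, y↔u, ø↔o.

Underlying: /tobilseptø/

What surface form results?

[tobɯlsɤpto]

/i/ harmonizes with /o/ ([+back]) → [ɯ]
/e/ harmonizes with /o/ ([+back]) → [ɤ]
/ø/ harmonizes with /o/ ([+back]) → [o]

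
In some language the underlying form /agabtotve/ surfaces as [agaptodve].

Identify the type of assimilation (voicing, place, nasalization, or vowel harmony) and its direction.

voicing assimilation, regressive

/b/→[p] /t/→[d].
Each target copies a feature from the following segment, so the direction is regressive.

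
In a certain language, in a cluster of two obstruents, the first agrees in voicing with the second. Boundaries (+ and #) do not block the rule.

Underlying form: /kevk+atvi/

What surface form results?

/v/ before /k/ (voiceless) → [f]
/t/ before /v/ (voiced) → [d]

[kefk+advi]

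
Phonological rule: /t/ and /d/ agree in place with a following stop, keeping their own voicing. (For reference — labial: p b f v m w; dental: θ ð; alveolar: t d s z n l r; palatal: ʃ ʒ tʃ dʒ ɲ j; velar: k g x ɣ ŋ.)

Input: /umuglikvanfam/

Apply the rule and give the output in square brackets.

[umuglikvanfam]

no segment meets the rule's conditions; no change.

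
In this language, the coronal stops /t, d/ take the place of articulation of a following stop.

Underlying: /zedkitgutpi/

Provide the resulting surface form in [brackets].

/d/ before /k/ (velar) → [g]
/t/ before /g/ (velar) → [k]
/t/ before /p/ (labial) → [p]

[zegkikguppi]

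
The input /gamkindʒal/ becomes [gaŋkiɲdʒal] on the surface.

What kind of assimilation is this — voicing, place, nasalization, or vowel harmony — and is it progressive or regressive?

/m/→[ŋ] /n/→[ɲ].
Each target copies a feature from the following segment, so the direction is regressive.

place assimilation, regressive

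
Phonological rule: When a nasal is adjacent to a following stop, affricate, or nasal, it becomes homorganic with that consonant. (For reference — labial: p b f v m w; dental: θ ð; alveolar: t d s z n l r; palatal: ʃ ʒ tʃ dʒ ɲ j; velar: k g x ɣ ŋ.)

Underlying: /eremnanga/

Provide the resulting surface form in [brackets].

[erennaŋga]

/m/ before /n/ (alveolar) → [n]
/n/ before /g/ (velar) → [ŋ]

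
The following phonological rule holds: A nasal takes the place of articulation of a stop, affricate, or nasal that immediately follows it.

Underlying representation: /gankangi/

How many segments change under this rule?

2

/n/ before /k/ (velar) → [ŋ]
/n/ before /g/ (velar) → [ŋ]
2 segments change.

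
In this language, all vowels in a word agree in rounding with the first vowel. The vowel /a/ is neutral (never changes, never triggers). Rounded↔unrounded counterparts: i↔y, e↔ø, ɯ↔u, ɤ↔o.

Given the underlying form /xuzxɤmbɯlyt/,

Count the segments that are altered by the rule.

2

/ɤ/ harmonizes with /u/ ([+round]) → [o]
/ɯ/ harmonizes with /u/ ([+round]) → [u]
2 segments change.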